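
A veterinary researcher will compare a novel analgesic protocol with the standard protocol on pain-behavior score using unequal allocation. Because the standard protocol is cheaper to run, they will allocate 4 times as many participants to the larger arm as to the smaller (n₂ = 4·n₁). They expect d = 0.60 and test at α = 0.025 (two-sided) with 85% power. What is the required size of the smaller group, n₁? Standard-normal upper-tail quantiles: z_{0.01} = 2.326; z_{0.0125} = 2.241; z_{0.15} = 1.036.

n₁ = 38

With allocation ratio k = n₂/n₁ = 4, Var(x̄₁−x̄₂) = σ²(1/n₁ + 1/(k·n₁)) = σ²·(k+1)/(k·n₁).
So n₁ = (1 + 1/k)·((z_{α/2} + z_β)/d)² = 1.250 × (3.277/0.60)².
n₁ = 1.250 × 29.83 = 37.3.
Round up: n₁ = 38, giving n₂ = 4 × 38 = 152.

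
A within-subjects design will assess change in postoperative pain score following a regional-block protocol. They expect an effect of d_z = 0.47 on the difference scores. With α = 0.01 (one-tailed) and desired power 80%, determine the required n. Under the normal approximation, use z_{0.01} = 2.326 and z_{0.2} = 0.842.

n = 46 pairs

For a paired (one-sample on differences) test: n = ((z_{α} + z_β) / d)².
z_{α} + z_β = 2.326 + 0.842 = 3.168.
n = (3.168 / 0.47)² = 6.740² = 45.43.
Round up.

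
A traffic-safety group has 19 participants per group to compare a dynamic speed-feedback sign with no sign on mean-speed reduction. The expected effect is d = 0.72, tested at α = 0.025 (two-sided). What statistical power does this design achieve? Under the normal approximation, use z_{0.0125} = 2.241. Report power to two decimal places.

For two equal groups, power = Φ(d·√(n/2) − z_{α/2}).
d·√(n/2) = 0.72 × √(19/2) = 0.72 × 3.082 = 2.219.
z_β = 2.219 − 2.241 = -0.022.
Power = Φ(-0.022) = 0.491.

power ≈ 0.49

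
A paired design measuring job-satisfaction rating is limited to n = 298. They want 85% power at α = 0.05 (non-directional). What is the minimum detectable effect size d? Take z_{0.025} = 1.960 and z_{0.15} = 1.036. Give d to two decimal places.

d_min ≈ 0.17

For a single sample (or paired design) of n = 298: d_min = (z_{α/2} + z_β)/√n.
z-sum = 1.960 + 1.036 = 2.996.
d_min = 2.996 / √298 = 2.996 / 17.263 = 0.174.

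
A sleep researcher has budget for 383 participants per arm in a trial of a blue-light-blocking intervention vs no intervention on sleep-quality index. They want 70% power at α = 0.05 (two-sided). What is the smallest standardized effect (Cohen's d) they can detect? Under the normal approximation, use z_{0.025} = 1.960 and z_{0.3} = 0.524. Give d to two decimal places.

d_min ≈ 0.18

For two independent groups of n = 383 each: d_min = (z_{α/2} + z_β)·√(2/n).
z-sum = 1.960 + 0.524 = 2.484.
d_min = 2.484 × √(2/383) = 2.484 × 0.0723 = 0.180.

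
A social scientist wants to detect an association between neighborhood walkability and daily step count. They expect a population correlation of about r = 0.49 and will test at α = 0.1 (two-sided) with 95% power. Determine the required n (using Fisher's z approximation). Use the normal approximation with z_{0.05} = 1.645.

Fisher's z: C = ½·ln((1+r)/(1−r)) = ½·ln(2.9216) = 0.5361.
n = ((z_{α/2} + z_β)/C)² + 3.
(1.645 + 1.645) / 0.5361 = 3.290 / 0.5361 = 6.137.
n = 6.137² + 3 = 37.66 + 3 = 40.7.
Round up.

n = 41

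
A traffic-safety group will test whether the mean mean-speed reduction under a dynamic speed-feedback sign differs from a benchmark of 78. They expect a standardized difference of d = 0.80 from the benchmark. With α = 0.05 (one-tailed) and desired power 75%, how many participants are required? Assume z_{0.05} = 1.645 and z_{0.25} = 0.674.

n = 9

For a one-sample test: n = ((z_{α} + z_β) / d)².
z_{α} + z_β = 1.645 + 0.674 = 2.319.
n = (2.319 / 0.80)² = 2.899² = 8.40.
Round up.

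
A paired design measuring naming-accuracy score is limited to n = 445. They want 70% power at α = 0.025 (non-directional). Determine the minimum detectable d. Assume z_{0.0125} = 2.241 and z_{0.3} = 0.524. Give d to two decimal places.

For a single sample (or paired design) of n = 445: d_min = (z_{α/2} + z_β)/√n.
z-sum = 2.241 + 0.524 = 2.765.
d_min = 2.765 / √445 = 2.765 / 21.095 = 0.131.

d_min ≈ 0.13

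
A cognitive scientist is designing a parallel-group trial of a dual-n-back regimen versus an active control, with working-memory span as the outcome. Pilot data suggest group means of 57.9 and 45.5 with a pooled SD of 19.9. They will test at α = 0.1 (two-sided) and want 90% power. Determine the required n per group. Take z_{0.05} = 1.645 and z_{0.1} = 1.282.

Cohen's d = |M₁ − M₂| / SD_pooled = |57.9 − 45.5| / 19.9 = 12.4 / 19.9 = 0.623.
For two independent groups with equal n: n = 2·((z_{α/2} + z_β) / d)².
z_{α/2} + z_β = 1.645 + 1.282 = 2.927.
n = 2 × (2.927 / 0.623)² = 2 × 4.698² = 2 × 22.07 = 44.1.
Round up to the next whole participant.

n = 45 per group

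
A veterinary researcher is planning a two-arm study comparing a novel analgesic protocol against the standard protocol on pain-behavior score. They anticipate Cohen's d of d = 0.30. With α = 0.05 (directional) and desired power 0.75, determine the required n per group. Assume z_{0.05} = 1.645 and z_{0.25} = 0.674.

For two independent groups with equal n: n = 2·((z_{α} + z_β) / d)².
z_{α} + z_β = 1.645 + 0.674 = 2.319.
n = 2 × (2.319 / 0.30)² = 2 × 7.730² = 2 × 59.75 = 119.5.
Round up to the next whole participant.

n = 120 per group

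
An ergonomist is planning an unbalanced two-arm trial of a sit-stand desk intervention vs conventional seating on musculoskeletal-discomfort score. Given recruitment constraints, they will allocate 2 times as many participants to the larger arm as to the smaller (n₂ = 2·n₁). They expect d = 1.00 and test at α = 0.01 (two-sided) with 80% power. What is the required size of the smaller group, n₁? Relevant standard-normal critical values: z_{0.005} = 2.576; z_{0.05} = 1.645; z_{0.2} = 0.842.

With allocation ratio k = n₂/n₁ = 2, Var(x̄₁−x̄₂) = σ²(1/n₁ + 1/(k·n₁)) = σ²·(k+1)/(k·n₁).
So n₁ = (1 + 1/k)·((z_{α/2} + z_β)/d)² = 1.500 × (3.418/1.00)².
n₁ = 1.500 × 11.68 = 17.5.
Round up: n₁ = 18, giving n₂ = 2 × 18 = 36.

n₁ = 18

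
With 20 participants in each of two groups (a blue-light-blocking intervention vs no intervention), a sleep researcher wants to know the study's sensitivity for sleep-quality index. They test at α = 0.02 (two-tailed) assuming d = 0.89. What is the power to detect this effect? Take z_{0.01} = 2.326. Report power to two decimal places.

For two equal groups, power = Φ(d·√(n/2) − z_{α/2}).
d·√(n/2) = 0.89 × √(20/2) = 0.89 × 3.162 = 2.814.
z_β = 2.814 − 2.326 = 0.488.
Power = Φ(0.488) = 0.687.

power ≈ 0.69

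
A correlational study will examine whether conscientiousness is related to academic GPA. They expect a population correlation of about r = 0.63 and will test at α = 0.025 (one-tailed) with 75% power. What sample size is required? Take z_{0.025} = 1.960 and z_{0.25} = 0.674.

n = 16

Fisher's z: C = ½·ln((1+r)/(1−r)) = ½·ln(4.4054) = 0.7414.
n = ((z_{α} + z_β)/C)² + 3.
(1.960 + 0.674) / 0.7414 = 2.634 / 0.7414 = 3.553.
n = 3.553² + 3 = 12.62 + 3 = 15.6.
Round up.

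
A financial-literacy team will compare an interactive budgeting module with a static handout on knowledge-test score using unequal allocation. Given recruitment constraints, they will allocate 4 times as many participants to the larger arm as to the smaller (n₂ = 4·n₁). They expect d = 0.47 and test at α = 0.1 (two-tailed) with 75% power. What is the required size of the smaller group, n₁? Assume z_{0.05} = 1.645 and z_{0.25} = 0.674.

n₁ = 31

With allocation ratio k = n₂/n₁ = 4, Var(x̄₁−x̄₂) = σ²(1/n₁ + 1/(k·n₁)) = σ²·(k+1)/(k·n₁).
So n₁ = (1 + 1/k)·((z_{α/2} + z_β)/d)² = 1.250 × (2.319/0.47)².
n₁ = 1.250 × 24.34 = 30.4.
Round up: n₁ = 31, giving n₂ = 4 × 31 = 124.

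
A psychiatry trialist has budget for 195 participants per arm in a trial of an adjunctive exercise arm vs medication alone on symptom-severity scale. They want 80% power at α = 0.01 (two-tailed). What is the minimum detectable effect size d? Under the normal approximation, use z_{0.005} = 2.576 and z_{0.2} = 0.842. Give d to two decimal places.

For two independent groups of n = 195 each: d_min = (z_{α/2} + z_β)·√(2/n).
z-sum = 2.576 + 0.842 = 3.418.
d_min = 3.418 × √(2/195) = 3.418 × 0.1013 = 0.346.

d_min ≈ 0.35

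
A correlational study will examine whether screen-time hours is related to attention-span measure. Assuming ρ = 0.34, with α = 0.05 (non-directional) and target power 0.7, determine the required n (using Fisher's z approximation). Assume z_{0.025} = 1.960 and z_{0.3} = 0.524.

Fisher's z: C = ½·ln((1+r)/(1−r)) = ½·ln(2.0303) = 0.3541.
n = ((z_{α/2} + z_β)/C)² + 3.
(1.960 + 0.524) / 0.3541 = 2.484 / 0.3541 = 7.015.
n = 7.015² + 3 = 49.21 + 3 = 52.2.
Round up.

n = 53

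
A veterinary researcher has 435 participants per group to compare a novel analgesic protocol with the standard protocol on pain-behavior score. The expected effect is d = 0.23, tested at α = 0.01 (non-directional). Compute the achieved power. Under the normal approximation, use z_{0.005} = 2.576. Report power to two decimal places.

For two equal groups, power = Φ(d·√(n/2) − z_{α/2}).
d·√(n/2) = 0.23 × √(435/2) = 0.23 × 14.748 = 3.392.
z_β = 3.392 − 2.576 = 0.816.
Power = Φ(0.816) = 0.793.

power ≈ 0.79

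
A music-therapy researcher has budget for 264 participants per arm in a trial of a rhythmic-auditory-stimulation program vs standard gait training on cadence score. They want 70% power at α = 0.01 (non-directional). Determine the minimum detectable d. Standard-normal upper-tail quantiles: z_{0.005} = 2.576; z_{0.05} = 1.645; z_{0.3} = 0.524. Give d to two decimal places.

For two independent groups of n = 264 each: d_min = (z_{α/2} + z_β)·√(2/n).
z-sum = 2.576 + 0.524 = 3.100.
d_min = 3.100 × √(2/264) = 3.100 × 0.0870 = 0.270.

d_min ≈ 0.27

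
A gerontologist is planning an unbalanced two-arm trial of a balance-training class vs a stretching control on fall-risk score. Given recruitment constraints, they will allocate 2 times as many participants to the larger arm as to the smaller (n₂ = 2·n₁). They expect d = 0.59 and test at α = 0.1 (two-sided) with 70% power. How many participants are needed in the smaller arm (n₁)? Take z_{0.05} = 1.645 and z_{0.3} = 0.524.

With allocation ratio k = n₂/n₁ = 2, Var(x̄₁−x̄₂) = σ²(1/n₁ + 1/(k·n₁)) = σ²·(k+1)/(k·n₁).
So n₁ = (1 + 1/k)·((z_{α/2} + z_β)/d)² = 1.500 × (2.169/0.59)².
n₁ = 1.500 × 13.51 = 20.3.
Round up: n₁ = 21, giving n₂ = 2 × 21 = 42.

n₁ = 21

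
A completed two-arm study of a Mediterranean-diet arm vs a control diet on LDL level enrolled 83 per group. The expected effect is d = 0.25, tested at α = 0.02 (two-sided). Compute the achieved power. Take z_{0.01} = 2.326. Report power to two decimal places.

For two equal groups, power = Φ(d·√(n/2) − z_{α/2}).
d·√(n/2) = 0.25 × √(83/2) = 0.25 × 6.442 = 1.611.
z_β = 1.611 − 2.326 = -0.715.
Power = Φ(-0.715) = 0.237.

power ≈ 0.24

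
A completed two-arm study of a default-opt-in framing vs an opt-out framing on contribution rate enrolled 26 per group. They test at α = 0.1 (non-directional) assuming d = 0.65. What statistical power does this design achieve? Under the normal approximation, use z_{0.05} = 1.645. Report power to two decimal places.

power ≈ 0.76

For two equal groups, power = Φ(d·√(n/2) − z_{α/2}).
d·√(n/2) = 0.65 × √(26/2) = 0.65 × 3.606 = 2.344.
z_β = 2.344 − 1.645 = 0.699.
Power = Φ(0.699) = 0.758.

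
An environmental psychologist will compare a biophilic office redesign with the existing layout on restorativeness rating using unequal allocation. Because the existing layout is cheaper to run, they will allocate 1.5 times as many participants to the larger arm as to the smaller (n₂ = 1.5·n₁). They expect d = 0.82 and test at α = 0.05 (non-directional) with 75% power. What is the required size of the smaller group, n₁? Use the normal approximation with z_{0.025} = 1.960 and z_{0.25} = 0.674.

n₁ = 18

With allocation ratio k = n₂/n₁ = 1.5, Var(x̄₁−x̄₂) = σ²(1/n₁ + 1/(k·n₁)) = σ²·(k+1)/(k·n₁).
So n₁ = (1 + 1/k)·((z_{α/2} + z_β)/d)² = 1.667 × (2.634/0.82)².
n₁ = 1.667 × 10.32 = 17.2.
Round up: n₁ = 18, giving n₂ = 1.5 × 18 = 27.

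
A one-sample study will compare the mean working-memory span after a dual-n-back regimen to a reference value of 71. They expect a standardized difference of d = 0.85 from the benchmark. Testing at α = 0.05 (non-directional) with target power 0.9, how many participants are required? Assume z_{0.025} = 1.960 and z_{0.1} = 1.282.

n = 15

For a one-sample test: n = ((z_{α/2} + z_β) / d)².
z_{α/2} + z_β = 1.960 + 1.282 = 3.242.
n = (3.242 / 0.85)² = 3.814² = 14.55.
Round up.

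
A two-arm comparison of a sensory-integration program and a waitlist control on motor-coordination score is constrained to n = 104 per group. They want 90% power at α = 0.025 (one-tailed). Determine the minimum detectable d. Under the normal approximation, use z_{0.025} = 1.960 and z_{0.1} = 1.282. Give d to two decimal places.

For two independent groups of n = 104 each: d_min = (z_{α} + z_β)·√(2/n).
z-sum = 1.960 + 1.282 = 3.242.
d_min = 3.242 × √(2/104) = 3.242 × 0.1387 = 0.450.

d_min ≈ 0.45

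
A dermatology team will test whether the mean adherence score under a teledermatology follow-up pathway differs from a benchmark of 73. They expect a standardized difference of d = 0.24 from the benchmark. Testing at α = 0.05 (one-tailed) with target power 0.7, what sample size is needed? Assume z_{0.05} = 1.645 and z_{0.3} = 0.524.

For a one-sample test: n = ((z_{α} + z_β) / d)².
z_{α} + z_β = 1.645 + 0.524 = 2.169.
n = (2.169 / 0.24)² = 9.037² = 81.68.
Round up.

n = 82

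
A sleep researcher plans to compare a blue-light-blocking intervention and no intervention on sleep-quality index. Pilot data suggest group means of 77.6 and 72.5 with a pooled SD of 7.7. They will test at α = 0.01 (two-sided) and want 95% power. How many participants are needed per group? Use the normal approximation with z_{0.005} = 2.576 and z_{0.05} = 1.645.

n = 82 per group

Cohen's d = |M₁ − M₂| / SD_pooled = |77.6 − 72.5| / 7.7 = 5.1 / 7.7 = 0.662.
For two independent groups with equal n: n = 2·((z_{α/2} + z_β) / d)².
z_{α/2} + z_β = 2.576 + 1.645 = 4.221.
n = 2 × (4.221 / 0.662)² = 2 × 6.376² = 2 × 40.66 = 81.3.
Round up to the next whole participant.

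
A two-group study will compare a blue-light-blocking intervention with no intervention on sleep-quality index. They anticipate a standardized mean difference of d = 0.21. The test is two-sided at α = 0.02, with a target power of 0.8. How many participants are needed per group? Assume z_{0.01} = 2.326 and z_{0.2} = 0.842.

For two independent groups with equal n: n = 2·((z_{α/2} + z_β) / d)².
z_{α/2} + z_β = 2.326 + 0.842 = 3.168.
n = 2 × (3.168 / 0.21)² = 2 × 15.086² = 2 × 227.58 = 455.2.
Round up to the next whole participant.

n = 456 per group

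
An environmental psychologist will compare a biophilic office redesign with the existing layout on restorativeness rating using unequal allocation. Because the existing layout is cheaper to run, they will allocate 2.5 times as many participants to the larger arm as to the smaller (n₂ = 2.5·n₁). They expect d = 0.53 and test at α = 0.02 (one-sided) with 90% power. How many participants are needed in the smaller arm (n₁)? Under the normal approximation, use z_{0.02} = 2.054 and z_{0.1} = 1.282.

With allocation ratio k = n₂/n₁ = 2.5, Var(x̄₁−x̄₂) = σ²(1/n₁ + 1/(k·n₁)) = σ²·(k+1)/(k·n₁).
So n₁ = (1 + 1/k)·((z_{α} + z_β)/d)² = 1.400 × (3.336/0.53)².
n₁ = 1.400 × 39.62 = 55.5.
Round up: n₁ = 56, giving n₂ = 2.5 × 56 = 140.

n₁ = 56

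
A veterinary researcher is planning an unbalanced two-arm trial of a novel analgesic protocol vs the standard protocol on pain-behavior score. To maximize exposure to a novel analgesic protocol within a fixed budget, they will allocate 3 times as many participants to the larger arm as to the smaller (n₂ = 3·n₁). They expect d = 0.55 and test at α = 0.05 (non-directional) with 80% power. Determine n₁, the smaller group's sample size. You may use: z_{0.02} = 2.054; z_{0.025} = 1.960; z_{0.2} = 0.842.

With allocation ratio k = n₂/n₁ = 3, Var(x̄₁−x̄₂) = σ²(1/n₁ + 1/(k·n₁)) = σ²·(k+1)/(k·n₁).
So n₁ = (1 + 1/k)·((z_{α/2} + z_β)/d)² = 1.333 × (2.802/0.55)².
n₁ = 1.333 × 25.95 = 34.6.
Round up: n₁ = 35, giving n₂ = 3 × 35 = 105.

n₁ = 35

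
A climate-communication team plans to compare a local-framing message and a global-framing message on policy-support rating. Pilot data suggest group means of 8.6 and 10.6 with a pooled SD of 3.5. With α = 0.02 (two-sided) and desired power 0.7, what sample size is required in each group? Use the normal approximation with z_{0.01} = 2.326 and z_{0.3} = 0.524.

n = 50 per group

Cohen's d = |M₁ − M₂| / SD_pooled = |8.6 − 10.6| / 3.5 = 2.0 / 3.5 = 0.571.
For two independent groups with equal n: n = 2·((z_{α/2} + z_β) / d)².
z_{α/2} + z_β = 2.326 + 0.524 = 2.850.
n = 2 × (2.850 / 0.571)² = 2 × 4.991² = 2 × 24.91 = 49.8.
Round up to the next whole participant.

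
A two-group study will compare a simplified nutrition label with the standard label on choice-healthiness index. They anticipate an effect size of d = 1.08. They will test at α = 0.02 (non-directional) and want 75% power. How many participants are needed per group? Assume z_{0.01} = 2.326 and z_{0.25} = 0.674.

n = 16 per group

For two independent groups with equal n: n = 2·((z_{α/2} + z_β) / d)².
z_{α/2} + z_β = 2.326 + 0.674 = 3.000.
n = 2 × (3.000 / 1.08)² = 2 × 2.778² = 2 × 7.72 = 15.4.
Round up to the next whole participant.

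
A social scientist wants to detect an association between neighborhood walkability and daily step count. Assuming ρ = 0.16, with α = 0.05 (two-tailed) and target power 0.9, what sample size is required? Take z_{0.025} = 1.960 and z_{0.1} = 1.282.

n = 407

Fisher's z: C = ½·ln((1+r)/(1−r)) = ½·ln(1.3810) = 0.1614.
n = ((z_{α/2} + z_β)/C)² + 3.
(1.960 + 1.282) / 0.1614 = 3.242 / 0.1614 = 20.087.
n = 20.087² + 3 = 403.48 + 3 = 406.5.
Round up.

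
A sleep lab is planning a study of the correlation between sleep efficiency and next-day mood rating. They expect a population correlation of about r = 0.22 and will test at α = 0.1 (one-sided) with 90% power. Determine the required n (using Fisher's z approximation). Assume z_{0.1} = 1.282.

Fisher's z: C = ½·ln((1+r)/(1−r)) = ½·ln(1.5641) = 0.2237.
n = ((z_{α} + z_β)/C)² + 3.
(1.282 + 1.282) / 0.2237 = 2.564 / 0.2237 = 11.462.
n = 11.462² + 3 = 131.37 + 3 = 134.4.
Round up.

n = 135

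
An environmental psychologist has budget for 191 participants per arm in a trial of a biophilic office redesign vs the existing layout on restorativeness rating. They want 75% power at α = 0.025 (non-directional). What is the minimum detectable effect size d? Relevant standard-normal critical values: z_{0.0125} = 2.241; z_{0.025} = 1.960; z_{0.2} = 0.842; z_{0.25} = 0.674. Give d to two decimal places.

For two independent groups of n = 191 each: d_min = (z_{α/2} + z_β)·√(2/n).
z-sum = 2.241 + 0.674 = 2.915.
d_min = 2.915 × √(2/191) = 2.915 × 0.1023 = 0.298.

d_min ≈ 0.30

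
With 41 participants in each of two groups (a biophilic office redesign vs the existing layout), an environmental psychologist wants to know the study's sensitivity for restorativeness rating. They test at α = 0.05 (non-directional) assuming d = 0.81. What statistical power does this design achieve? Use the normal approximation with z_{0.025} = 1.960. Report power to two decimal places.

power ≈ 0.96

For two equal groups, power = Φ(d·√(n/2) − z_{α/2}).
d·√(n/2) = 0.81 × √(41/2) = 0.81 × 4.528 = 3.667.
z_β = 3.667 − 1.960 = 1.707.
Power = Φ(1.707) = 0.956.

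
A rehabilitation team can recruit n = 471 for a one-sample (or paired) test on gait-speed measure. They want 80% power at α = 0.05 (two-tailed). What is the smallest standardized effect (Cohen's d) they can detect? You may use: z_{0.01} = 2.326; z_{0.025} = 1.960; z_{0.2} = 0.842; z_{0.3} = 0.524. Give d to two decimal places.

For a single sample (or paired design) of n = 471: d_min = (z_{α/2} + z_β)/√n.
z-sum = 1.960 + 0.842 = 2.802.
d_min = 2.802 / √471 = 2.802 / 21.703 = 0.129.

d_min ≈ 0.13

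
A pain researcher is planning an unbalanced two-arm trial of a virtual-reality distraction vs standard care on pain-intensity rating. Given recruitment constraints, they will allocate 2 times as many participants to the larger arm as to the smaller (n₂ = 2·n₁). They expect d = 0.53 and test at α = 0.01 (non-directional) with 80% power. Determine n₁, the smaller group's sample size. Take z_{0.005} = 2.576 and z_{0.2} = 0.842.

With allocation ratio k = n₂/n₁ = 2, Var(x̄₁−x̄₂) = σ²(1/n₁ + 1/(k·n₁)) = σ²·(k+1)/(k·n₁).
So n₁ = (1 + 1/k)·((z_{α/2} + z_β)/d)² = 1.500 × (3.418/0.53)².
n₁ = 1.500 × 41.59 = 62.4.
Round up: n₁ = 63, giving n₂ = 2 × 63 = 126.

n₁ = 63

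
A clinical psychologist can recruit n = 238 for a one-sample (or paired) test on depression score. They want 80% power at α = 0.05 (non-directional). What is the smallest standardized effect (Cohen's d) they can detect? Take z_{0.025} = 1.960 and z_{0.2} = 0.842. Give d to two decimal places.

d_min ≈ 0.18

For a single sample (or paired design) of n = 238: d_min = (z_{α/2} + z_β)/√n.
z-sum = 1.960 + 0.842 = 2.802.
d_min = 2.802 / √238 = 2.802 / 15.427 = 0.182.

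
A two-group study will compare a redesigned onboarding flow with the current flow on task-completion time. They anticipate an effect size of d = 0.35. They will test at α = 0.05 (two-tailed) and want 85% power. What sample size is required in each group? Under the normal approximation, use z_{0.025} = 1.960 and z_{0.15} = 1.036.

For two independent groups with equal n: n = 2·((z_{α/2} + z_β) / d)².
z_{α/2} + z_β = 1.960 + 1.036 = 2.996.
n = 2 × (2.996 / 0.35)² = 2 × 8.560² = 2 × 73.27 = 146.5.
Round up to the next whole participant.

n = 147 per group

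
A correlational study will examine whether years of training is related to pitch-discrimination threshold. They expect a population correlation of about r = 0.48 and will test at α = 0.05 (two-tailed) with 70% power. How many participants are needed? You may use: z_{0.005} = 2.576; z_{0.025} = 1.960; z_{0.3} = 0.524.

Fisher's z: C = ½·ln((1+r)/(1−r)) = ½·ln(2.8462) = 0.5230.
n = ((z_{α/2} + z_β)/C)² + 3.
(1.960 + 0.524) / 0.5230 = 2.484 / 0.5230 = 4.750.
n = 4.750² + 3 = 22.56 + 3 = 25.6.
Round up.

n = 26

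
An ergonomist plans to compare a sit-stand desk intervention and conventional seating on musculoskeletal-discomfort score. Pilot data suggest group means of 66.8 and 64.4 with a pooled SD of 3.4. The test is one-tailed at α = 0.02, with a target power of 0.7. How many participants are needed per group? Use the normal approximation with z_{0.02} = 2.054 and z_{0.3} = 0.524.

Cohen's d = |M₁ − M₂| / SD_pooled = |66.8 − 64.4| / 3.4 = 2.4 / 3.4 = 0.706.
For two independent groups with equal n: n = 2·((z_{α} + z_β) / d)².
z_{α} + z_β = 2.054 + 0.524 = 2.578.
n = 2 × (2.578 / 0.706)² = 2 × 3.652² = 2 × 13.33 = 26.7.
Round up to the next whole participant.

n = 27 per group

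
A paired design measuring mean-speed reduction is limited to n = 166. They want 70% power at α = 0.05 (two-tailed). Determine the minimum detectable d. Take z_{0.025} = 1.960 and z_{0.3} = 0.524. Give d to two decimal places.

For a single sample (or paired design) of n = 166: d_min = (z_{α/2} + z_β)/√n.
z-sum = 1.960 + 0.524 = 2.484.
d_min = 2.484 / √166 = 2.484 / 12.884 = 0.193.

d_min ≈ 0.19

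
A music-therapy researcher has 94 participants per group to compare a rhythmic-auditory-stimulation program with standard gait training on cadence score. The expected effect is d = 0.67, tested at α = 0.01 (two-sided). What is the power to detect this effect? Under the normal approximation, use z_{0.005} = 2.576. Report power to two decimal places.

For two equal groups, power = Φ(d·√(n/2) − z_{α/2}).
d·√(n/2) = 0.67 × √(94/2) = 0.67 × 6.856 = 4.593.
z_β = 4.593 − 2.576 = 2.017.
Power = Φ(2.017) = 0.978.

power ≈ 0.98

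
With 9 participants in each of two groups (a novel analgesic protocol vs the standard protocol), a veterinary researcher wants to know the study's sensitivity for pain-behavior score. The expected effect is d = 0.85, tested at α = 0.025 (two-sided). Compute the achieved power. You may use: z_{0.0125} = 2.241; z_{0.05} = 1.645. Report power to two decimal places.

For two equal groups, power = Φ(d·√(n/2) − z_{α/2}).
d·√(n/2) = 0.85 × √(9/2) = 0.85 × 2.121 = 1.803.
z_β = 1.803 − 2.241 = -0.438.
Power = Φ(-0.438) = 0.331.

power ≈ 0.33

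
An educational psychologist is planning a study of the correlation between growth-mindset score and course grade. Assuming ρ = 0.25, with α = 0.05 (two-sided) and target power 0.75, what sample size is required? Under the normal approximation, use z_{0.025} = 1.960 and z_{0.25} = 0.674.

Fisher's z: C = ½·ln((1+r)/(1−r)) = ½·ln(1.6667) = 0.2554.
n = ((z_{α/2} + z_β)/C)² + 3.
(1.960 + 0.674) / 0.2554 = 2.634 / 0.2554 = 10.313.
n = 10.313² + 3 = 106.36 + 3 = 109.4.
Round up.

n = 110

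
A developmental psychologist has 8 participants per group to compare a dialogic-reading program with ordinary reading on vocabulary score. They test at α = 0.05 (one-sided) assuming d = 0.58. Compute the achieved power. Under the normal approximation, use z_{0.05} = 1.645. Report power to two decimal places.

For two equal groups, power = Φ(d·√(n/2) − z_{α}).
d·√(n/2) = 0.58 × √(8/2) = 0.58 × 2.000 = 1.160.
z_β = 1.160 − 1.645 = -0.485.
Power = Φ(-0.485) = 0.314.

power ≈ 0.31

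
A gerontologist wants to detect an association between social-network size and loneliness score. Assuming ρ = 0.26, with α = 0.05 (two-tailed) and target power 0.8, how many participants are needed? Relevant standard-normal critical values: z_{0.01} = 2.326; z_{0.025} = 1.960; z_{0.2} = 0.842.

n = 114

Fisher's z: C = ½·ln((1+r)/(1−r)) = ½·ln(1.7027) = 0.2661.
n = ((z_{α/2} + z_β)/C)² + 3.
(1.960 + 0.842) / 0.2661 = 2.802 / 0.2661 = 10.530.
n = 10.530² + 3 = 110.88 + 3 = 113.9.
Round up.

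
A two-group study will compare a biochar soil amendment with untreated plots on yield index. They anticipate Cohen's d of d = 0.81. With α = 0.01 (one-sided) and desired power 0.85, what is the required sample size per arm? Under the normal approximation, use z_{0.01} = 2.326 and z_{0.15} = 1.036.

For two independent groups with equal n: n = 2·((z_{α} + z_β) / d)².
z_{α} + z_β = 2.326 + 1.036 = 3.362.
n = 2 × (3.362 / 0.81)² = 2 × 4.151² = 2 × 17.23 = 34.5.
Round up to the next whole participant.

n = 35 per group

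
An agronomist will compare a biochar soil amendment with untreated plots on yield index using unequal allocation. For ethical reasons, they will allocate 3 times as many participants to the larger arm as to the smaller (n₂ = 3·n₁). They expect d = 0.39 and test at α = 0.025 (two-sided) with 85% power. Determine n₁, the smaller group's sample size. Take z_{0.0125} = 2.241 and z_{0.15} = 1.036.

With allocation ratio k = n₂/n₁ = 3, Var(x̄₁−x̄₂) = σ²(1/n₁ + 1/(k·n₁)) = σ²·(k+1)/(k·n₁).
So n₁ = (1 + 1/k)·((z_{α/2} + z_β)/d)² = 1.333 × (3.277/0.39)².
n₁ = 1.333 × 70.60 = 94.1.
Round up: n₁ = 95, giving n₂ = 3 × 95 = 285.

n₁ = 95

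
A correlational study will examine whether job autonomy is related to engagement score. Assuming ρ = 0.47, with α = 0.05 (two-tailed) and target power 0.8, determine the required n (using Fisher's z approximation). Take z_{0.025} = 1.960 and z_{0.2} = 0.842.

n = 34

Fisher's z: C = ½·ln((1+r)/(1−r)) = ½·ln(2.7736) = 0.5101.
n = ((z_{α/2} + z_β)/C)² + 3.
(1.960 + 0.842) / 0.5101 = 2.802 / 0.5101 = 5.493.
n = 5.493² + 3 = 30.17 + 3 = 33.2.
Round up.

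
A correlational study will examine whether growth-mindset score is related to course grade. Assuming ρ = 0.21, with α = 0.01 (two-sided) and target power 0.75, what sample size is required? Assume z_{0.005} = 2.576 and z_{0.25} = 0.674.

Fisher's z: C = ½·ln((1+r)/(1−r)) = ½·ln(1.5316) = 0.2132.
n = ((z_{α/2} + z_β)/C)² + 3.
(2.576 + 0.674) / 0.2132 = 3.250 / 0.2132 = 15.244.
n = 15.244² + 3 = 232.38 + 3 = 235.4.
Round up.

n = 236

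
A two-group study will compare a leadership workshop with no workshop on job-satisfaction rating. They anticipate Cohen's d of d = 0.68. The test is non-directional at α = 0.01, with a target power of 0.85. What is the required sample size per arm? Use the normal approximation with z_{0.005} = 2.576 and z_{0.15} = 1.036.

For two independent groups with equal n: n = 2·((z_{α/2} + z_β) / d)².
z_{α/2} + z_β = 2.576 + 1.036 = 3.612.
n = 2 × (3.612 / 0.68)² = 2 × 5.312² = 2 × 28.21 = 56.4.
Round up to the next whole participant.

n = 57 per group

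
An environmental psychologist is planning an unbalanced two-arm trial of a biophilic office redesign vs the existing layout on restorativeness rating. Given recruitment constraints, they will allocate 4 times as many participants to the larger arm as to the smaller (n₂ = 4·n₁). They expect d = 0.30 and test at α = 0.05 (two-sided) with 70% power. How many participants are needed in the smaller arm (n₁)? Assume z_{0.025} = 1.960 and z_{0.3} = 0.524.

n₁ = 86

With allocation ratio k = n₂/n₁ = 4, Var(x̄₁−x̄₂) = σ²(1/n₁ + 1/(k·n₁)) = σ²·(k+1)/(k·n₁).
So n₁ = (1 + 1/k)·((z_{α/2} + z_β)/d)² = 1.250 × (2.484/0.30)².
n₁ = 1.250 × 68.56 = 85.7.
Round up: n₁ = 86, giving n₂ = 4 × 86 = 344.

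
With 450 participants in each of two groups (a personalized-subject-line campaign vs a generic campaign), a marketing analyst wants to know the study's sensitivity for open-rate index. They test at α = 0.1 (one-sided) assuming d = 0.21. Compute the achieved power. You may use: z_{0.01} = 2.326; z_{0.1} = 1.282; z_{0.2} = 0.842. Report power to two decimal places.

For two equal groups, power = Φ(d·√(n/2) − z_{α}).
d·√(n/2) = 0.21 × √(450/2) = 0.21 × 15.000 = 3.150.
z_β = 3.150 − 1.282 = 1.868.
Power = Φ(1.868) = 0.969.

power ≈ 0.97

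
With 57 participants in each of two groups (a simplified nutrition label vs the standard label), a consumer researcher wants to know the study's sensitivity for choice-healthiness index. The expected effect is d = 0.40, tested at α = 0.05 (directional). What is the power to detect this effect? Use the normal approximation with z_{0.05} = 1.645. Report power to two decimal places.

For two equal groups, power = Φ(d·√(n/2) − z_{α}).
d·√(n/2) = 0.40 × √(57/2) = 0.40 × 5.339 = 2.135.
z_β = 2.135 − 1.645 = 0.490.
Power = Φ(0.490) = 0.688.

power ≈ 0.69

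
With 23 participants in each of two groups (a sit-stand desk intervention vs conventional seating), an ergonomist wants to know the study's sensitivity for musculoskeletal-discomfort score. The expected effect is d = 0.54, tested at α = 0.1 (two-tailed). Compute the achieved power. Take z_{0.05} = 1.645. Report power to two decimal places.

power ≈ 0.57

For two equal groups, power = Φ(d·√(n/2) − z_{α/2}).
d·√(n/2) = 0.54 × √(23/2) = 0.54 × 3.391 = 1.831.
z_β = 1.831 − 1.645 = 0.186.
Power = Φ(0.186) = 0.574.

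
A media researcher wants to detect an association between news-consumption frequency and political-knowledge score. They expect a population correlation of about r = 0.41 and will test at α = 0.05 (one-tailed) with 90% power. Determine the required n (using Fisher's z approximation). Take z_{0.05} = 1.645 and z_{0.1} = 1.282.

Fisher's z: C = ½·ln((1+r)/(1−r)) = ½·ln(2.3898) = 0.4356.
n = ((z_{α} + z_β)/C)² + 3.
(1.645 + 1.282) / 0.4356 = 2.927 / 0.4356 = 6.719.
n = 6.719² + 3 = 45.15 + 3 = 48.2.
Round up.

n = 49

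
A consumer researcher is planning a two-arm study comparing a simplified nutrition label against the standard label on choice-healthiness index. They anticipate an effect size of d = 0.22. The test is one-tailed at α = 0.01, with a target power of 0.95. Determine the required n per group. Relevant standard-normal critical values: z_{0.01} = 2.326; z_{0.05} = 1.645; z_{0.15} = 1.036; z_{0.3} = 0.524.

n = 652 per group

For two independent groups with equal n: n = 2·((z_{α} + z_β) / d)².
z_{α} + z_β = 2.326 + 1.645 = 3.971.
n = 2 × (3.971 / 0.22)² = 2 × 18.050² = 2 × 325.80 = 651.6.
Round up to the next whole participant.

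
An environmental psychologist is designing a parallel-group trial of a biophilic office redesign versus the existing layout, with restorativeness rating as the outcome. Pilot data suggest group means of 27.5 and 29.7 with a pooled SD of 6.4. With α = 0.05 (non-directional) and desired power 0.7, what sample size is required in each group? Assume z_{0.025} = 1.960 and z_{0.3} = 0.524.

Cohen's d = |M₁ − M₂| / SD_pooled = |27.5 − 29.7| / 6.4 = 2.2 / 6.4 = 0.344.
For two independent groups with equal n: n = 2·((z_{α/2} + z_β) / d)².
z_{α/2} + z_β = 1.960 + 0.524 = 2.484.
n = 2 × (2.484 / 0.344)² = 2 × 7.221² = 2 × 52.14 = 104.3.
Round up to the next whole participant.

n = 105 per group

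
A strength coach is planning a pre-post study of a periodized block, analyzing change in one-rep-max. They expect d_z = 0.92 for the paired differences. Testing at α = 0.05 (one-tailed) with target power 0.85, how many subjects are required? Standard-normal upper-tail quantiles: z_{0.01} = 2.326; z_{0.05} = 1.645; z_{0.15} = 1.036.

For a paired (one-sample on differences) test: n = ((z_{α} + z_β) / d)².
z_{α} + z_β = 1.645 + 1.036 = 2.681.
n = (2.681 / 0.92)² = 2.914² = 8.49.
Round up.

n = 9 pairs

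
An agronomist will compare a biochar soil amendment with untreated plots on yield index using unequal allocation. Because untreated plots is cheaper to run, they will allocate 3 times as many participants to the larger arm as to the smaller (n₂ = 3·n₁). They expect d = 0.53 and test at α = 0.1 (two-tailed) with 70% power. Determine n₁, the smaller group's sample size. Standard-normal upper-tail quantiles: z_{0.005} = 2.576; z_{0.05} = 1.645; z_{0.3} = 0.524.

n₁ = 23

With allocation ratio k = n₂/n₁ = 3, Var(x̄₁−x̄₂) = σ²(1/n₁ + 1/(k·n₁)) = σ²·(k+1)/(k·n₁).
So n₁ = (1 + 1/k)·((z_{α/2} + z_β)/d)² = 1.333 × (2.169/0.53)².
n₁ = 1.333 × 16.75 = 22.3.
Round up: n₁ = 23, giving n₂ = 3 × 23 = 69.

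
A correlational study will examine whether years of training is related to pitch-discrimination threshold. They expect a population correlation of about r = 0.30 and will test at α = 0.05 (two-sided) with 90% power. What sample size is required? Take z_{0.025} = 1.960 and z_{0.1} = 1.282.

n = 113

Fisher's z: C = ½·ln((1+r)/(1−r)) = ½·ln(1.8571) = 0.3095.
n = ((z_{α/2} + z_β)/C)² + 3.
(1.960 + 1.282) / 0.3095 = 3.242 / 0.3095 = 10.475.
n = 10.475² + 3 = 109.72 + 3 = 112.7.
Round up.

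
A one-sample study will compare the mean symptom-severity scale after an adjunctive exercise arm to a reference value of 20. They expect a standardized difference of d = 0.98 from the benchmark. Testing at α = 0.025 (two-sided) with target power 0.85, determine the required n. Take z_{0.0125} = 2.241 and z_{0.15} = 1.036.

For a one-sample test: n = ((z_{α/2} + z_β) / d)².
z_{α/2} + z_β = 2.241 + 1.036 = 3.277.
n = (3.277 / 0.98)² = 3.344² = 11.18.
Round up.

n = 12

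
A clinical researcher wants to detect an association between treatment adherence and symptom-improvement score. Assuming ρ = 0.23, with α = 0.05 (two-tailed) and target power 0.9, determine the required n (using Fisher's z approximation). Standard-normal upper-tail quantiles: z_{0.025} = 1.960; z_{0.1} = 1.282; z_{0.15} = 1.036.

n = 195

Fisher's z: C = ½·ln((1+r)/(1−r)) = ½·ln(1.5974) = 0.2342.
n = ((z_{α/2} + z_β)/C)² + 3.
(1.960 + 1.282) / 0.2342 = 3.242 / 0.2342 = 13.843.
n = 13.843² + 3 = 191.63 + 3 = 194.6.
Round up.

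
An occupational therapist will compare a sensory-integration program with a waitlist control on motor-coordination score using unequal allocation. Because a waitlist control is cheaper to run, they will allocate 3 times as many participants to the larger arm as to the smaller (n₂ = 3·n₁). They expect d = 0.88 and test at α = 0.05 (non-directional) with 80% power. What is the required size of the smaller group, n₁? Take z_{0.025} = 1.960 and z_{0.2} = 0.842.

With allocation ratio k = n₂/n₁ = 3, Var(x̄₁−x̄₂) = σ²(1/n₁ + 1/(k·n₁)) = σ²·(k+1)/(k·n₁).
So n₁ = (1 + 1/k)·((z_{α/2} + z_β)/d)² = 1.333 × (2.802/0.88)².
n₁ = 1.333 × 10.14 = 13.5.
Round up: n₁ = 14, giving n₂ = 3 × 14 = 42.

n₁ = 14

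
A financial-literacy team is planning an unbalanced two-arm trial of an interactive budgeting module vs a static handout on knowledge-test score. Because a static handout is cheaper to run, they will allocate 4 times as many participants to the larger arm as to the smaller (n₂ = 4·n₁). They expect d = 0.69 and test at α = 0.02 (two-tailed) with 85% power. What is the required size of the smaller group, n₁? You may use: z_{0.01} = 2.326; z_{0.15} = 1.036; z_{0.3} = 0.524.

With allocation ratio k = n₂/n₁ = 4, Var(x̄₁−x̄₂) = σ²(1/n₁ + 1/(k·n₁)) = σ²·(k+1)/(k·n₁).
So n₁ = (1 + 1/k)·((z_{α/2} + z_β)/d)² = 1.250 × (3.362/0.69)².
n₁ = 1.250 × 23.74 = 29.7.
Round up: n₁ = 30, giving n₂ = 4 × 30 = 120.

n₁ = 30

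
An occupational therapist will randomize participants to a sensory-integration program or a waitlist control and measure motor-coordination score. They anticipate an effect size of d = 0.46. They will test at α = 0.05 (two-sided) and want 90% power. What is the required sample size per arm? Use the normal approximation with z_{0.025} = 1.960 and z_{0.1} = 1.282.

For two independent groups with equal n: n = 2·((z_{α/2} + z_β) / d)².
z_{α/2} + z_β = 1.960 + 1.282 = 3.242.
n = 2 × (3.242 / 0.46)² = 2 × 7.048² = 2 × 49.67 = 99.3.
Round up to the next whole participant.

n = 100 per group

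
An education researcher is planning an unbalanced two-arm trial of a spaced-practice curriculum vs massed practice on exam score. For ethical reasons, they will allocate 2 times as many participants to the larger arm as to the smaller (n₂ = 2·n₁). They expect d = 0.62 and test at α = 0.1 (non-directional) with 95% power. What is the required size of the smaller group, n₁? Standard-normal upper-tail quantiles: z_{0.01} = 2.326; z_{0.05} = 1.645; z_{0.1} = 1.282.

n₁ = 43

With allocation ratio k = n₂/n₁ = 2, Var(x̄₁−x̄₂) = σ²(1/n₁ + 1/(k·n₁)) = σ²·(k+1)/(k·n₁).
So n₁ = (1 + 1/k)·((z_{α/2} + z_β)/d)² = 1.500 × (3.290/0.62)².
n₁ = 1.500 × 28.16 = 42.2.
Round up: n₁ = 43, giving n₂ = 2 × 43 = 86.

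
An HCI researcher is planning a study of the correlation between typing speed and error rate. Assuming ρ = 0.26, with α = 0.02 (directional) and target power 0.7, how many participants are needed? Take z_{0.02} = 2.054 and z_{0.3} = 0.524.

n = 97

Fisher's z: C = ½·ln((1+r)/(1−r)) = ½·ln(1.7027) = 0.2661.
n = ((z_{α} + z_β)/C)² + 3.
(2.054 + 0.524) / 0.2661 = 2.578 / 0.2661 = 9.688.
n = 9.688² + 3 = 93.86 + 3 = 96.9.
Round up.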